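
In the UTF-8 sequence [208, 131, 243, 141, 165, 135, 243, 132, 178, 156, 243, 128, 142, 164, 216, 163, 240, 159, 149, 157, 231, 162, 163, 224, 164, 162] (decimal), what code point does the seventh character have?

U+78A3

Offset 0: leading byte 0xD0 = 11010000 → 2-byte char #1 = D0 83.
Offset 2: leading byte 0xF3 = 11110011 → 4-byte char #2 = F3 8D A5 87.
Offset 6: leading byte 0xF3 = 11110011 → 4-byte char #3 = F3 84 B2 9C.
Offset 10: leading byte 0xF3 = 11110011 → 4-byte char #4 = F3 80 8E A4.
Offset 14: leading byte 0xD8 = 11011000 → 2-byte char #5 = D8 A3.
Offset 16: leading byte 0xF0 = 11110000 → 4-byte char #6 = F0 9F 95 9D.
Offset 20: leading byte 0xE7 = 11100111 → 3-byte char #7 = E7 A2 A3.
Leading byte 0xE7 = 11100111 matches 1110xxxx → 3-byte sequence.
Byte 1: 0xE7 = 11100111, payload 0111 (4 bits).
Byte 2: 0xA2 = 10100010 (10xxxxxx ✓), payload 100010.
Byte 3: 0xA3 = 10100011 (10xxxxxx ✓), payload 100011.
Concatenate: 0111100010100011 = 0x78A3 (16 bits → U+78A3).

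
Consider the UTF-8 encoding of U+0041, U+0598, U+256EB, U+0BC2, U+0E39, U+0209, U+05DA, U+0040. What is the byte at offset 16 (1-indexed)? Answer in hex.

0xD7

1-indexed offset 16 is 0-indexed offset 15.
U+0041 → 1-byte form 41 at offsets 0–0.
U+0598 → 2-byte form D6 98 at offsets 1–2.
U+256EB → 4-byte form F0 A5 9B AB at offsets 3–6.
U+0BC2 → 3-byte form E0 AF 82 at offsets 7–9.
U+0E39 → 3-byte form E0 B8 B9 at offsets 10–12.
U+0209 → 2-byte form C8 89 at offsets 13–14.
U+05DA → 2-byte form D7 9A at offsets 15–16.
Offset 15 falls in char 7's range; it's byte 1 of D7 9A = 0xD7.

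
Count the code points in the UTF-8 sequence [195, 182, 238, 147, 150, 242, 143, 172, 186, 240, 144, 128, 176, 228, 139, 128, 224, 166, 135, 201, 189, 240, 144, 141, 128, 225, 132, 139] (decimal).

Byte at offset 0: 0xC3 = 11000011 → 2-byte char (#1). Advance 2.
Byte at offset 2: 0xEE = 11101110 → 3-byte char (#2). Advance 3.
Byte at offset 5: 0xF2 = 11110010 → 4-byte char (#3). Advance 4.
Byte at offset 9: 0xF0 = 11110000 → 4-byte char (#4). Advance 4.
Byte at offset 13: 0xE4 = 11100100 → 3-byte char (#5). Advance 3.
Byte at offset 16: 0xE0 = 11100000 → 3-byte char (#6). Advance 3.
Byte at offset 19: 0xC9 = 11001001 → 2-byte char (#7). Advance 2.
Byte at offset 21: 0xF0 = 11110000 → 4-byte char (#8). Advance 4.
Byte at offset 25: 0xE1 = 11100001 → 3-byte char (#9). Advance 3.
Reached end at offset 28 after 9 code points.

9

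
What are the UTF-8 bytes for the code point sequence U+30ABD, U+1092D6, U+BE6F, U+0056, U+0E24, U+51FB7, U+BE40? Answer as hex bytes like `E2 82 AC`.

U+30ABD: 4-byte form → F0 B0 AA BD.
U+1092D6: 4-byte form → F4 89 8B 96.
U+BE6F: 3-byte form → EB B9 AF.
U+0056: 1-byte form → 56.
U+0E24: 3-byte form → E0 B8 A4.
U+51FB7: 4-byte form → F1 91 BE B7.
U+BE40: 3-byte form → EB B9 80.
Concatenated (22 bytes): F0 B0 AA BD F4 89 8B 96 EB B9 AF 56 E0 B8 A4 F1 91 BE B7 EB B9 80.

F0 B0 AA BD F4 89 8B 96 EB B9 AF 56 E0 B8 A4 F1 91 BE B7 EB B9 80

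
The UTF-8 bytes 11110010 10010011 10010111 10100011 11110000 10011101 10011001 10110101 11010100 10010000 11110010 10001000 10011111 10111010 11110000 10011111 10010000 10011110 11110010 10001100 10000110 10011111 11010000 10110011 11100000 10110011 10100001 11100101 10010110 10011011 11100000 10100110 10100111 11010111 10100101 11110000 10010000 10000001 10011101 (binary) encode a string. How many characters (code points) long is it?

Byte at offset 0: 0xF2 = 11110010 → 4-byte char (#1). Advance 4.
Byte at offset 4: 0xF0 = 11110000 → 4-byte char (#2). Advance 4.
Byte at offset 8: 0xD4 = 11010100 → 2-byte char (#3). Advance 2.
Byte at offset 10: 0xF2 = 11110010 → 4-byte char (#4). Advance 4.
Byte at offset 14: 0xF0 = 11110000 → 4-byte char (#5). Advance 4.
Byte at offset 18: 0xF2 = 11110010 → 4-byte char (#6). Advance 4.
Byte at offset 22: 0xD0 = 11010000 → 2-byte char (#7). Advance 2.
Byte at offset 24: 0xE0 = 11100000 → 3-byte char (#8). Advance 3.
Byte at offset 27: 0xE5 = 11100101 → 3-byte char (#9). Advance 3.
Byte at offset 30: 0xE0 = 11100000 → 3-byte char (#10). Advance 3.
Byte at offset 33: 0xD7 = 11010111 → 2-byte char (#11). Advance 2.
Byte at offset 35: 0xF0 = 11110000 → 4-byte char (#12). Advance 4.
Reached end at offset 39 after 12 code points.

12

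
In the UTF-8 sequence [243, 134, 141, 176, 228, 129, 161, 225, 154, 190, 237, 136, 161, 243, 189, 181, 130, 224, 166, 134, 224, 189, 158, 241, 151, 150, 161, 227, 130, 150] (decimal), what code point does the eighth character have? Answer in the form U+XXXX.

Offset 0: leading byte 0xF3 = 11110011 → 4-byte char #1 = F3 86 8D B0.
Offset 4: leading byte 0xE4 = 11100100 → 3-byte char #2 = E4 81 A1.
Offset 7: leading byte 0xE1 = 11100001 → 3-byte char #3 = E1 9A BE.
Offset 10: leading byte 0xED = 11101101 → 3-byte char #4 = ED 88 A1.
Offset 13: leading byte 0xF3 = 11110011 → 4-byte char #5 = F3 BD B5 82.
Offset 17: leading byte 0xE0 = 11100000 → 3-byte char #6 = E0 A6 86.
Offset 20: leading byte 0xE0 = 11100000 → 3-byte char #7 = E0 BD 9E.
Offset 23: leading byte 0xF1 = 11110001 → 4-byte char #8 = F1 97 96 A1.
Leading byte 0xF1 = 11110001 matches 11110xxx → 4-byte sequence.
Byte 1: 0xF1 = 11110001, payload 001 (3 bits).
Byte 2: 0x97 = 10010111 (10xxxxxx ✓), payload 010111.
Byte 3: 0x96 = 10010110 (10xxxxxx ✓), payload 010110.
Byte 4: 0xA1 = 10100001 (10xxxxxx ✓), payload 100001.
Concatenate: 001010111010110100001 = 0x575A1 (21 bits → U+575A1).

U+575A1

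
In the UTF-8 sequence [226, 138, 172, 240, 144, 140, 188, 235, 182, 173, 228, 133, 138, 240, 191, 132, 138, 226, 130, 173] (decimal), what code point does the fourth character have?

U+414A

Offset 0: leading byte 0xE2 = 11100010 → 3-byte char #1 = E2 8A AC.
Offset 3: leading byte 0xF0 = 11110000 → 4-byte char #2 = F0 90 8C BC.
Offset 7: leading byte 0xEB = 11101011 → 3-byte char #3 = EB B6 AD.
Offset 10: leading byte 0xE4 = 11100100 → 3-byte char #4 = E4 85 8A.
Leading byte 0xE4 = 11100100 matches 1110xxxx → 3-byte sequence.
Byte 1: 0xE4 = 11100100, payload 0100 (4 bits).
Byte 2: 0x85 = 10000101 (10xxxxxx ✓), payload 000101.
Byte 3: 0x8A = 10001010 (10xxxxxx ✓), payload 001010.
Concatenate: 0100000101001010 = 0x414A (16 bits → U+414A).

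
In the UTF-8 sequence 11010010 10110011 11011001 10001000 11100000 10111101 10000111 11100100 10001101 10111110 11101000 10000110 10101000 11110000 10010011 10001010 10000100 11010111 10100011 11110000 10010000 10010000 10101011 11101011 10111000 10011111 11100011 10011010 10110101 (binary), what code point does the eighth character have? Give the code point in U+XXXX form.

U+1042B

Offset 0: leading byte 0xD2 = 11010010 → 2-byte char #1 = D2 B3.
Offset 2: leading byte 0xD9 = 11011001 → 2-byte char #2 = D9 88.
Offset 4: leading byte 0xE0 = 11100000 → 3-byte char #3 = E0 BD 87.
Offset 7: leading byte 0xE4 = 11100100 → 3-byte char #4 = E4 8D BE.
Offset 10: leading byte 0xE8 = 11101000 → 3-byte char #5 = E8 86 A8.
Offset 13: leading byte 0xF0 = 11110000 → 4-byte char #6 = F0 93 8A 84.
Offset 17: leading byte 0xD7 = 11010111 → 2-byte char #7 = D7 A3.
Offset 19: leading byte 0xF0 = 11110000 → 4-byte char #8 = F0 90 90 AB.
Leading byte 0xF0 = 11110000 matches 11110xxx → 4-byte sequence.
Byte 1: 0xF0 = 11110000, payload 000 (3 bits).
Byte 2: 0x90 = 10010000 (10xxxxxx ✓), payload 010000.
Byte 3: 0x90 = 10010000 (10xxxxxx ✓), payload 010000.
Byte 4: 0xAB = 10101011 (10xxxxxx ✓), payload 101011.
Concatenate: 000010000010000101011 = 0x1042B (21 bits → U+1042B).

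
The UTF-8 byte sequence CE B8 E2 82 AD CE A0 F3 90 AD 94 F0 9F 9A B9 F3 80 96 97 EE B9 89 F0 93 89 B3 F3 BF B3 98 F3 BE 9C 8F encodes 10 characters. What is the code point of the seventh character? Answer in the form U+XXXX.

U+EE49

Offset 0: leading byte 0xCE = 11001110 → 2-byte char #1 = CE B8.
Offset 2: leading byte 0xE2 = 11100010 → 3-byte char #2 = E2 82 AD.
Offset 5: leading byte 0xCE = 11001110 → 2-byte char #3 = CE A0.
Offset 7: leading byte 0xF3 = 11110011 → 4-byte char #4 = F3 90 AD 94.
Offset 11: leading byte 0xF0 = 11110000 → 4-byte char #5 = F0 9F 9A B9.
Offset 15: leading byte 0xF3 = 11110011 → 4-byte char #6 = F3 80 96 97.
Offset 19: leading byte 0xEE = 11101110 → 3-byte char #7 = EE B9 89.
Leading byte 0xEE = 11101110 matches 1110xxxx → 3-byte sequence.
Byte 1: 0xEE = 11101110, payload 1110 (4 bits).
Byte 2: 0xB9 = 10111001 (10xxxxxx ✓), payload 111001.
Byte 3: 0x89 = 10001001 (10xxxxxx ✓), payload 001001.
Concatenate: 1110111001001001 = 0xEE49 (16 bits → U+EE49).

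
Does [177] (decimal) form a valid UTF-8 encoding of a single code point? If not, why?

Byte 0xB1 = 10110001 has the form 10xxxxxx — a continuation byte — but there is no preceding leading byte.

invalid (continuation byte with no leading byte)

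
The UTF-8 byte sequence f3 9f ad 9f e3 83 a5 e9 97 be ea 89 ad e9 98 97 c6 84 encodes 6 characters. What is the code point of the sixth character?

Offset 0: leading byte 0xF3 = 11110011 → 4-byte char #1 = F3 9F AD 9F.
Offset 4: leading byte 0xE3 = 11100011 → 3-byte char #2 = E3 83 A5.
Offset 7: leading byte 0xE9 = 11101001 → 3-byte char #3 = E9 97 BE.
Offset 10: leading byte 0xEA = 11101010 → 3-byte char #4 = EA 89 AD.
Offset 13: leading byte 0xE9 = 11101001 → 3-byte char #5 = E9 98 97.
Offset 16: leading byte 0xC6 = 11000110 → 2-byte char #6 = C6 84.
Leading byte 0xC6 = 11000110 matches 110xxxxx → 2-byte sequence.
Byte 1: 0xC6 = 11000110, payload 00110 (5 bits).
Byte 2: 0x84 = 10000100 (10xxxxxx ✓), payload 000100.
Concatenate: 00110000100 = 0x184 (11 bits → U+0184).

U+0184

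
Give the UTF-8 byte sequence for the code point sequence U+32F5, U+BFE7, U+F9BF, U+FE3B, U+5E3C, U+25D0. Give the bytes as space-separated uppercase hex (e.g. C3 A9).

U+32F5: 3-byte form → E3 8B B5.
U+BFE7: 3-byte form → EB BF A7.
U+F9BF: 3-byte form → EF A6 BF.
U+FE3B: 3-byte form → EF B8 BB.
U+5E3C: 3-byte form → E5 B8 BC.
U+25D0: 3-byte form → E2 97 90.
Concatenated (18 bytes): E3 8B B5 EB BF A7 EF A6 BF EF B8 BB E5 B8 BC E2 97 90.

E3 8B B5 EB BF A7 EF A6 BF EF B8 BB E5 B8 BC E2 97 90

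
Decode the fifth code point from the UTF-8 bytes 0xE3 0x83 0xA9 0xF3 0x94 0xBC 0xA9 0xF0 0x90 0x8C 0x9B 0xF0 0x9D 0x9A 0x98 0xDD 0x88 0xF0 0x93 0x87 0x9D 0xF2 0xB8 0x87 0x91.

Offset 0: leading byte 0xE3 = 11100011 → 3-byte char #1 = E3 83 A9.
Offset 3: leading byte 0xF3 = 11110011 → 4-byte char #2 = F3 94 BC A9.
Offset 7: leading byte 0xF0 = 11110000 → 4-byte char #3 = F0 90 8C 9B.
Offset 11: leading byte 0xF0 = 11110000 → 4-byte char #4 = F0 9D 9A 98.
Offset 15: leading byte 0xDD = 11011101 → 2-byte char #5 = DD 88.
Leading byte 0xDD = 11011101 matches 110xxxxx → 2-byte sequence.
Byte 1: 0xDD = 11011101, payload 11101 (5 bits).
Byte 2: 0x88 = 10001000 (10xxxxxx ✓), payload 001000.
Concatenate: 11101001000 = 0x748 (11 bits → U+0748).

U+0748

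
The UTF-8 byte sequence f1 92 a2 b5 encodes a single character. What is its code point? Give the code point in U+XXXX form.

Leading byte 0xF1 = 11110001 matches 11110xxx → 4-byte sequence.
Byte 1: 0xF1 = 11110001, payload 001 (3 bits).
Byte 2: 0x92 = 10010010 (10xxxxxx ✓), payload 010010.
Byte 3: 0xA2 = 10100010 (10xxxxxx ✓), payload 100010.
Byte 4: 0xB5 = 10110101 (10xxxxxx ✓), payload 110101.
Concatenate: 001010010100010110101 = 0x528B5 (21 bits → U+528B5).

U+528B5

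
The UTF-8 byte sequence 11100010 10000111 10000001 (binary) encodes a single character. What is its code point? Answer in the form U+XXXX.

Leading byte 0xE2 = 11100010 matches 1110xxxx → 3-byte sequence.
Byte 1: 0xE2 = 11100010, payload 0010 (4 bits).
Byte 2: 0x87 = 10000111 (10xxxxxx ✓), payload 000111.
Byte 3: 0x81 = 10000001 (10xxxxxx ✓), payload 000001.
Concatenate: 0010000111000001 = 0x21C1 (16 bits → U+21C1).

U+21C1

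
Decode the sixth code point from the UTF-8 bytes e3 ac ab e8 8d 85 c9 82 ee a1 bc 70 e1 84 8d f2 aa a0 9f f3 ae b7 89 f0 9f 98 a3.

Offset 0: leading byte 0xE3 = 11100011 → 3-byte char #1 = E3 AC AB.
Offset 3: leading byte 0xE8 = 11101000 → 3-byte char #2 = E8 8D 85.
Offset 6: leading byte 0xC9 = 11001001 → 2-byte char #3 = C9 82.
Offset 8: leading byte 0xEE = 11101110 → 3-byte char #4 = EE A1 BC.
Offset 11: leading byte 0x70 = 01110000 → 1-byte char #5 = 70.
Offset 12: leading byte 0xE1 = 11100001 → 3-byte char #6 = E1 84 8D.
Leading byte 0xE1 = 11100001 matches 1110xxxx → 3-byte sequence.
Byte 1: 0xE1 = 11100001, payload 0001 (4 bits).
Byte 2: 0x84 = 10000100 (10xxxxxx ✓), payload 000100.
Byte 3: 0x8D = 10001101 (10xxxxxx ✓), payload 001101.
Concatenate: 0001000100001101 = 0x110D (16 bits → U+110D).

U+110D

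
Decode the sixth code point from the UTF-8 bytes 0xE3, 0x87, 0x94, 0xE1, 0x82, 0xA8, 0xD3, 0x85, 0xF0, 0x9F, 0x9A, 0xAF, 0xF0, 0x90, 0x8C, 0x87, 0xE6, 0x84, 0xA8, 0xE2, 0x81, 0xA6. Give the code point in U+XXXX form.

U+6128

Offset 0: leading byte 0xE3 = 11100011 → 3-byte char #1 = E3 87 94.
Offset 3: leading byte 0xE1 = 11100001 → 3-byte char #2 = E1 82 A8.
Offset 6: leading byte 0xD3 = 11010011 → 2-byte char #3 = D3 85.
Offset 8: leading byte 0xF0 = 11110000 → 4-byte char #4 = F0 9F 9A AF.
Offset 12: leading byte 0xF0 = 11110000 → 4-byte char #5 = F0 90 8C 87.
Offset 16: leading byte 0xE6 = 11100110 → 3-byte char #6 = E6 84 A8.
Leading byte 0xE6 = 11100110 matches 1110xxxx → 3-byte sequence.
Byte 1: 0xE6 = 11100110, payload 0110 (4 bits).
Byte 2: 0x84 = 10000100 (10xxxxxx ✓), payload 000100.
Byte 3: 0xA8 = 10101000 (10xxxxxx ✓), payload 101000.
Concatenate: 0110000100101000 = 0x6128 (16 bits → U+6128).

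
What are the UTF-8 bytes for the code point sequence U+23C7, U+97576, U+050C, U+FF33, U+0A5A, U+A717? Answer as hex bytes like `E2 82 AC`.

E2 8F 87 F2 97 95 B6 D4 8C EF BC B3 E0 A9 9A EA 9C 97

U+23C7: 3-byte form → E2 8F 87.
U+97576: 4-byte form → F2 97 95 B6.
U+050C: 2-byte form → D4 8C.
U+FF33: 3-byte form → EF BC B3.
U+0A5A: 3-byte form → E0 A9 9A.
U+A717: 3-byte form → EA 9C 97.
Concatenated (18 bytes): E2 8F 87 F2 97 95 B6 D4 8C EF BC B3 E0 A9 9A EA 9C 97.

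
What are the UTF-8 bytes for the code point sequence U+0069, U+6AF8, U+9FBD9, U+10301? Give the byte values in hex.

69 E6 AB B8 F2 9F AF 99 F0 90 8C 81

U+0069: 1-byte form → 69.
U+6AF8: 3-byte form → E6 AB B8.
U+9FBD9: 4-byte form → F2 9F AF 99.
U+10301: 4-byte form → F0 90 8C 81.
Concatenated (12 bytes): 69 E6 AB B8 F2 9F AF 99 F0 90 8C 81.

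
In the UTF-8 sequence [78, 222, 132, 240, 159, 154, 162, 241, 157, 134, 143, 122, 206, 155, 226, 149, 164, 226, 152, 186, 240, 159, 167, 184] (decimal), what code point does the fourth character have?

Offset 0: leading byte 0x4E = 01001110 → 1-byte char #1 = 4E.
Offset 1: leading byte 0xDE = 11011110 → 2-byte char #2 = DE 84.
Offset 3: leading byte 0xF0 = 11110000 → 4-byte char #3 = F0 9F 9A A2.
Offset 7: leading byte 0xF1 = 11110001 → 4-byte char #4 = F1 9D 86 8F.
Leading byte 0xF1 = 11110001 matches 11110xxx → 4-byte sequence.
Byte 1: 0xF1 = 11110001, payload 001 (3 bits).
Byte 2: 0x9D = 10011101 (10xxxxxx ✓), payload 011101.
Byte 3: 0x86 = 10000110 (10xxxxxx ✓), payload 000110.
Byte 4: 0x8F = 10001111 (10xxxxxx ✓), payload 001111.
Concatenate: 001011101000110001111 = 0x5D18F (21 bits → U+5D18F).

U+5D18F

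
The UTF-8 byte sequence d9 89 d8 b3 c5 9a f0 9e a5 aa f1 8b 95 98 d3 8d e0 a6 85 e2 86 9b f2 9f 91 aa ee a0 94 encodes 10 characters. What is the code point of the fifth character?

Offset 0: leading byte 0xD9 = 11011001 → 2-byte char #1 = D9 89.
Offset 2: leading byte 0xD8 = 11011000 → 2-byte char #2 = D8 B3.
Offset 4: leading byte 0xC5 = 11000101 → 2-byte char #3 = C5 9A.
Offset 6: leading byte 0xF0 = 11110000 → 4-byte char #4 = F0 9E A5 AA.
Offset 10: leading byte 0xF1 = 11110001 → 4-byte char #5 = F1 8B 95 98.
Leading byte 0xF1 = 11110001 matches 11110xxx → 4-byte sequence.
Byte 1: 0xF1 = 11110001, payload 001 (3 bits).
Byte 2: 0x8B = 10001011 (10xxxxxx ✓), payload 001011.
Byte 3: 0x95 = 10010101 (10xxxxxx ✓), payload 010101.
Byte 4: 0x98 = 10011000 (10xxxxxx ✓), payload 011000.
Concatenate: 001001011010101011000 = 0x4B558 (21 bits → U+4B558).

U+4B558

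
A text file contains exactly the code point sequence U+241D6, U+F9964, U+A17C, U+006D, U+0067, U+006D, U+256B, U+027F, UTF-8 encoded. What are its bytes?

F0 A4 87 96 F3 B9 A5 A4 EA 85 BC 6D 67 6D E2 95 AB C9 BF

U+241D6: 4-byte form → F0 A4 87 96.
U+F9964: 4-byte form → F3 B9 A5 A4.
U+A17C: 3-byte form → EA 85 BC.
U+006D: 1-byte form → 6D.
U+0067: 1-byte form → 67.
U+006D: 1-byte form → 6D.
U+256B: 3-byte form → E2 95 AB.
U+027F: 2-byte form → C9 BF.
Concatenated (19 bytes): F0 A4 87 96 F3 B9 A5 A4 EA 85 BC 6D 67 6D E2 95 AB C9 BF.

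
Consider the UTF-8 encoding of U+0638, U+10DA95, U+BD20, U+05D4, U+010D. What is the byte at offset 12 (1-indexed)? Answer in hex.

0xC4

1-indexed offset 12 is 0-indexed offset 11.
U+0638 → 2-byte form D8 B8 at offsets 0–1.
U+10DA95 → 4-byte form F4 8D AA 95 at offsets 2–5.
U+BD20 → 3-byte form EB B4 A0 at offsets 6–8.
U+05D4 → 2-byte form D7 94 at offsets 9–10.
U+010D → 2-byte form C4 8D at offsets 11–12.
Offset 11 falls in char 5's range; it's byte 1 of C4 8D = 0xC4.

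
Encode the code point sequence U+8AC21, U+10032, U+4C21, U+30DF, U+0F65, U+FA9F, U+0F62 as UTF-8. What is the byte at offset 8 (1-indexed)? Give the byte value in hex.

0xB2

1-indexed offset 8 is 0-indexed offset 7.
U+8AC21 → 4-byte form F2 8A B0 A1 at offsets 0–3.
U+10032 → 4-byte form F0 90 80 B2 at offsets 4–7.
Offset 7 falls in char 2's range; it's byte 4 of F0 90 80 B2 = 0xB2.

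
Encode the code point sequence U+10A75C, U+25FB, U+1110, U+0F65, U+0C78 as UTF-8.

U+10A75C: 4-byte form → F4 8A 9D 9C.
U+25FB: 3-byte form → E2 97 BB.
U+1110: 3-byte form → E1 84 90.
U+0F65: 3-byte form → E0 BD A5.
U+0C78: 3-byte form → E0 B1 B8.
Concatenated (16 bytes): F4 8A 9D 9C E2 97 BB E1 84 90 E0 BD A5 E0 B1 B8.

F4 8A 9D 9C E2 97 BB E1 84 90 E0 BD A5 E0 B1 B8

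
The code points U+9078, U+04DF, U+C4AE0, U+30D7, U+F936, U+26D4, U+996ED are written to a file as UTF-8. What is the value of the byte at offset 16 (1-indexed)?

0xE2

1-indexed offset 16 is 0-indexed offset 15.
U+9078 → 3-byte form E9 81 B8 at offsets 0–2.
U+04DF → 2-byte form D3 9F at offsets 3–4.
U+C4AE0 → 4-byte form F3 84 AB A0 at offsets 5–8.
U+30D7 → 3-byte form E3 83 97 at offsets 9–11.
U+F936 → 3-byte form EF A4 B6 at offsets 12–14.
U+26D4 → 3-byte form E2 9B 94 at offsets 15–17.
Offset 15 falls in char 6's range; it's byte 1 of E2 9B 94 = 0xE2.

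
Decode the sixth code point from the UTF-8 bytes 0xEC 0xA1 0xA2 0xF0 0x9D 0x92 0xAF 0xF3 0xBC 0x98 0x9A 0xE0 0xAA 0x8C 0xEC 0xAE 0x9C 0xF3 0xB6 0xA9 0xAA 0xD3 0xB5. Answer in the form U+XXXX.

Offset 0: leading byte 0xEC = 11101100 → 3-byte char #1 = EC A1 A2.
Offset 3: leading byte 0xF0 = 11110000 → 4-byte char #2 = F0 9D 92 AF.
Offset 7: leading byte 0xF3 = 11110011 → 4-byte char #3 = F3 BC 98 9A.
Offset 11: leading byte 0xE0 = 11100000 → 3-byte char #4 = E0 AA 8C.
Offset 14: leading byte 0xEC = 11101100 → 3-byte char #5 = EC AE 9C.
Offset 17: leading byte 0xF3 = 11110011 → 4-byte char #6 = F3 B6 A9 AA.
Leading byte 0xF3 = 11110011 matches 11110xxx → 4-byte sequence.
Byte 1: 0xF3 = 11110011, payload 011 (3 bits).
Byte 2: 0xB6 = 10110110 (10xxxxxx ✓), payload 110110.
Byte 3: 0xA9 = 10101001 (10xxxxxx ✓), payload 101001.
Byte 4: 0xAA = 10101010 (10xxxxxx ✓), payload 101010.
Concatenate: 011110110101001101010 = 0xF6A6A (21 bits → U+F6A6A).

U+F6A6A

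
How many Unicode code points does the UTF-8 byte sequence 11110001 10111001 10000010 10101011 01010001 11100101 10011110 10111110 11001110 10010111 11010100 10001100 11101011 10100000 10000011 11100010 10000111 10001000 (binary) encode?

7

Byte at offset 0: 0xF1 = 11110001 → 4-byte char (#1). Advance 4.
Byte at offset 4: 0x51 = 01010001 → 1-byte char (#2). Advance 1.
Byte at offset 5: 0xE5 = 11100101 → 3-byte char (#3). Advance 3.
Byte at offset 8: 0xCE = 11001110 → 2-byte char (#4). Advance 2.
Byte at offset 10: 0xD4 = 11010100 → 2-byte char (#5). Advance 2.
Byte at offset 12: 0xEB = 11101011 → 3-byte char (#6). Advance 3.
Byte at offset 15: 0xE2 = 11100010 → 3-byte char (#7). Advance 3.
Reached end at offset 18 after 7 code points.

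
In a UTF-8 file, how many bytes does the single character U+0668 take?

U+0668 = 0x668. UTF-8 uses 1 byte below 0x80, 2 below 0x800, 3 below 0x10000, 4 up to 0x10FFFF. 0x668 is in U+0080–U+07FF → 2 bytes.

2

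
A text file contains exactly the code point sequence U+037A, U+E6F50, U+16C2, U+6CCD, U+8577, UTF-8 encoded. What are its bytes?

U+037A: 2-byte form → CD BA.
U+E6F50: 4-byte form → F3 A6 BD 90.
U+16C2: 3-byte form → E1 9B 82.
U+6CCD: 3-byte form → E6 B3 8D.
U+8577: 3-byte form → E8 95 B7.
Concatenated (15 bytes): CD BA F3 A6 BD 90 E1 9B 82 E6 B3 8D E8 95 B7.

CD BA F3 A6 BD 90 E1 9B 82 E6 B3 8D E8 95 B7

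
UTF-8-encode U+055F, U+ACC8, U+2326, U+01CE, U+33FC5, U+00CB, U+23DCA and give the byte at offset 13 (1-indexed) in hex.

1-indexed offset 13 is 0-indexed offset 12.
U+055F → 2-byte form D5 9F at offsets 0–1.
U+ACC8 → 3-byte form EA B3 88 at offsets 2–4.
U+2326 → 3-byte form E2 8C A6 at offsets 5–7.
U+01CE → 2-byte form C7 8E at offsets 8–9.
U+33FC5 → 4-byte form F0 B3 BF 85 at offsets 10–13.
Offset 12 falls in char 5's range; it's byte 3 of F0 B3 BF 85 = 0xBF.

0xBF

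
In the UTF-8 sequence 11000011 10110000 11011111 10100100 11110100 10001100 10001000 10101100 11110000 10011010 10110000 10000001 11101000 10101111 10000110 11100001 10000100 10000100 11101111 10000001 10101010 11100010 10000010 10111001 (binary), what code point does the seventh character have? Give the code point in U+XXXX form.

Offset 0: leading byte 0xC3 = 11000011 → 2-byte char #1 = C3 B0.
Offset 2: leading byte 0xDF = 11011111 → 2-byte char #2 = DF A4.
Offset 4: leading byte 0xF4 = 11110100 → 4-byte char #3 = F4 8C 88 AC.
Offset 8: leading byte 0xF0 = 11110000 → 4-byte char #4 = F0 9A B0 81.
Offset 12: leading byte 0xE8 = 11101000 → 3-byte char #5 = E8 AF 86.
Offset 15: leading byte 0xE1 = 11100001 → 3-byte char #6 = E1 84 84.
Offset 18: leading byte 0xEF = 11101111 → 3-byte char #7 = EF 81 AA.
Leading byte 0xEF = 11101111 matches 1110xxxx → 3-byte sequence.
Byte 1: 0xEF = 11101111, payload 1111 (4 bits).
Byte 2: 0x81 = 10000001 (10xxxxxx ✓), payload 000001.
Byte 3: 0xAA = 10101010 (10xxxxxx ✓), payload 101010.
Concatenate: 1111000001101010 = 0xF06A (16 bits → U+F06A).

U+F06A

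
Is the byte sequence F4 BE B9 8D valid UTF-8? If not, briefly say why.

Leading byte 0xF4 = 11110100 → 4-byte form.
Payload = 0x13EE4D, which exceeds U+10FFFF, the maximum Unicode code point. (Leading bytes F5–FF, or F4 followed by ≥ 0x90, are invalid.)

invalid (encodes a value above U+10FFFF)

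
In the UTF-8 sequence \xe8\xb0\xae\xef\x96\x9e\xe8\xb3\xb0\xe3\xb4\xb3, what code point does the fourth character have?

Offset 0: leading byte 0xE8 = 11101000 → 3-byte char #1 = E8 B0 AE.
Offset 3: leading byte 0xEF = 11101111 → 3-byte char #2 = EF 96 9E.
Offset 6: leading byte 0xE8 = 11101000 → 3-byte char #3 = E8 B3 B0.
Offset 9: leading byte 0xE3 = 11100011 → 3-byte char #4 = E3 B4 B3.
Leading byte 0xE3 = 11100011 matches 1110xxxx → 3-byte sequence.
Byte 1: 0xE3 = 11100011, payload 0011 (4 bits).
Byte 2: 0xB4 = 10110100 (10xxxxxx ✓), payload 110100.
Byte 3: 0xB3 = 10110011 (10xxxxxx ✓), payload 110011.
Concatenate: 0011110100110011 = 0x3D33 (16 bits → U+3D33).

U+3D33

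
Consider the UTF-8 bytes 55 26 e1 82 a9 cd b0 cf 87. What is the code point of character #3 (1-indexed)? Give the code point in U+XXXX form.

U+10A9

Offset 0: leading byte 0x55 = 01010101 → 1-byte char #1 = 55.
Offset 1: leading byte 0x26 = 00100110 → 1-byte char #2 = 26.
Offset 2: leading byte 0xE1 = 11100001 → 3-byte char #3 = E1 82 A9.
Leading byte 0xE1 = 11100001 matches 1110xxxx → 3-byte sequence.
Byte 1: 0xE1 = 11100001, payload 0001 (4 bits).
Byte 2: 0x82 = 10000010 (10xxxxxx ✓), payload 000010.
Byte 3: 0xA9 = 10101001 (10xxxxxx ✓), payload 101001.
Concatenate: 0001000010101001 = 0x10A9 (16 bits → U+10A9).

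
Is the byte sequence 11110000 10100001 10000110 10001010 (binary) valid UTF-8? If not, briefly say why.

valid

Leading byte 0xF0 = 11110000 → 4-byte form.
Continuation bytes 0xA1=10100001, 0x86=10000110, 0x8A=10001010 all match 10xxxxxx.
Decoded value 0x2118A is ≥ 0x10000 (shortest form) and not a surrogate.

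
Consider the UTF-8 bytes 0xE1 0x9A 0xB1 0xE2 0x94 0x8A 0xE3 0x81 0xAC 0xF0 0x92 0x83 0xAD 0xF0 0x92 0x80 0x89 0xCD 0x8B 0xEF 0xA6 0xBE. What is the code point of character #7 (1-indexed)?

U+F9BE

Offset 0: leading byte 0xE1 = 11100001 → 3-byte char #1 = E1 9A B1.
Offset 3: leading byte 0xE2 = 11100010 → 3-byte char #2 = E2 94 8A.
Offset 6: leading byte 0xE3 = 11100011 → 3-byte char #3 = E3 81 AC.
Offset 9: leading byte 0xF0 = 11110000 → 4-byte char #4 = F0 92 83 AD.
Offset 13: leading byte 0xF0 = 11110000 → 4-byte char #5 = F0 92 80 89.
Offset 17: leading byte 0xCD = 11001101 → 2-byte char #6 = CD 8B.
Offset 19: leading byte 0xEF = 11101111 → 3-byte char #7 = EF A6 BE.
Leading byte 0xEF = 11101111 matches 1110xxxx → 3-byte sequence.
Byte 1: 0xEF = 11101111, payload 1111 (4 bits).
Byte 2: 0xA6 = 10100110 (10xxxxxx ✓), payload 100110.
Byte 3: 0xBE = 10111110 (10xxxxxx ✓), payload 111110.
Concatenate: 1111100110111110 = 0xF9BE (16 bits → U+F9BE).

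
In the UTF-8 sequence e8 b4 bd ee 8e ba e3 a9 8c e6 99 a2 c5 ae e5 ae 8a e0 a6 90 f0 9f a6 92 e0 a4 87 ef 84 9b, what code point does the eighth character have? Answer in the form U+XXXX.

U+1F992

Offset 0: leading byte 0xE8 = 11101000 → 3-byte char #1 = E8 B4 BD.
Offset 3: leading byte 0xEE = 11101110 → 3-byte char #2 = EE 8E BA.
Offset 6: leading byte 0xE3 = 11100011 → 3-byte char #3 = E3 A9 8C.
Offset 9: leading byte 0xE6 = 11100110 → 3-byte char #4 = E6 99 A2.
Offset 12: leading byte 0xC5 = 11000101 → 2-byte char #5 = C5 AE.
Offset 14: leading byte 0xE5 = 11100101 → 3-byte char #6 = E5 AE 8A.
Offset 17: leading byte 0xE0 = 11100000 → 3-byte char #7 = E0 A6 90.
Offset 20: leading byte 0xF0 = 11110000 → 4-byte char #8 = F0 9F A6 92.
Leading byte 0xF0 = 11110000 matches 11110xxx → 4-byte sequence.
Byte 1: 0xF0 = 11110000, payload 000 (3 bits).
Byte 2: 0x9F = 10011111 (10xxxxxx ✓), payload 011111.
Byte 3: 0xA6 = 10100110 (10xxxxxx ✓), payload 100110.
Byte 4: 0x92 = 10010010 (10xxxxxx ✓), payload 010010.
Concatenate: 000011111100110010010 = 0x1F992 (21 bits → U+1F992).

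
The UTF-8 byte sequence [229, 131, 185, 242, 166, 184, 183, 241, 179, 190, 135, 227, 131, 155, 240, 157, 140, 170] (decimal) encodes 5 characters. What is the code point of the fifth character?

Offset 0: leading byte 0xE5 = 11100101 → 3-byte char #1 = E5 83 B9.
Offset 3: leading byte 0xF2 = 11110010 → 4-byte char #2 = F2 A6 B8 B7.
Offset 7: leading byte 0xF1 = 11110001 → 4-byte char #3 = F1 B3 BE 87.
Offset 11: leading byte 0xE3 = 11100011 → 3-byte char #4 = E3 83 9B.
Offset 14: leading byte 0xF0 = 11110000 → 4-byte char #5 = F0 9D 8C AA.
Leading byte 0xF0 = 11110000 matches 11110xxx → 4-byte sequence.
Byte 1: 0xF0 = 11110000, payload 000 (3 bits).
Byte 2: 0x9D = 10011101 (10xxxxxx ✓), payload 011101.
Byte 3: 0x8C = 10001100 (10xxxxxx ✓), payload 001100.
Byte 4: 0xAA = 10101010 (10xxxxxx ✓), payload 101010.
Concatenate: 000011101001100101010 = 0x1D32A (21 bits → U+1D32A).

U+1D32A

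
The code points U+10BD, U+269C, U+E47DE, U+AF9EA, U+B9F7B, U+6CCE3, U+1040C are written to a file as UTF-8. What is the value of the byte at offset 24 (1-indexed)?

0x90

1-indexed offset 24 is 0-indexed offset 23.
U+10BD → 3-byte form E1 82 BD at offsets 0–2.
U+269C → 3-byte form E2 9A 9C at offsets 3–5.
U+E47DE → 4-byte form F3 A4 9F 9E at offsets 6–9.
U+AF9EA → 4-byte form F2 AF A7 AA at offsets 10–13.
U+B9F7B → 4-byte form F2 B9 BD BB at offsets 14–17.
U+6CCE3 → 4-byte form F1 AC B3 A3 at offsets 18–21.
U+1040C → 4-byte form F0 90 90 8C at offsets 22–25.
Offset 23 falls in char 7's range; it's byte 2 of F0 90 90 8C = 0x90.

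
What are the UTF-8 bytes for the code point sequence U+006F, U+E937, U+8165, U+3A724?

6F EE A4 B7 E8 85 A5 F0 BA 9C A4

U+006F: 1-byte form → 6F.
U+E937: 3-byte form → EE A4 B7.
U+8165: 3-byte form → E8 85 A5.
U+3A724: 4-byte form → F0 BA 9C A4.
Concatenated (11 bytes): 6F EE A4 B7 E8 85 A5 F0 BA 9C A4.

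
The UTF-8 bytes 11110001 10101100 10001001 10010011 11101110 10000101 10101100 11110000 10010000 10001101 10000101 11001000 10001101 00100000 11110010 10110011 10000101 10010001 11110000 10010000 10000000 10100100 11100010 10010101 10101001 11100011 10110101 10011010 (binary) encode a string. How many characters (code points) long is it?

Byte at offset 0: 0xF1 = 11110001 → 4-byte char (#1). Advance 4.
Byte at offset 4: 0xEE = 11101110 → 3-byte char (#2). Advance 3.
Byte at offset 7: 0xF0 = 11110000 → 4-byte char (#3). Advance 4.
Byte at offset 11: 0xC8 = 11001000 → 2-byte char (#4). Advance 2.
Byte at offset 13: 0x20 = 00100000 → 1-byte char (#5). Advance 1.
Byte at offset 14: 0xF2 = 11110010 → 4-byte char (#6). Advance 4.
Byte at offset 18: 0xF0 = 11110000 → 4-byte char (#7). Advance 4.
Byte at offset 22: 0xE2 = 11100010 → 3-byte char (#8). Advance 3.
Byte at offset 25: 0xE3 = 11100011 → 3-byte char (#9). Advance 3.
Reached end at offset 28 after 9 code points.

9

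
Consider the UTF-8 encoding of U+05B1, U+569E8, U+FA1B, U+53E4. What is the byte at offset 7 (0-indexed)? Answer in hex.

U+05B1 → 2-byte form D6 B1 at offsets 0–1.
U+569E8 → 4-byte form F1 96 A7 A8 at offsets 2–5.
U+FA1B → 3-byte form EF A8 9B at offsets 6–8.
Offset 7 falls in char 3's range; it's byte 2 of EF A8 9B = 0xA8.

0xA8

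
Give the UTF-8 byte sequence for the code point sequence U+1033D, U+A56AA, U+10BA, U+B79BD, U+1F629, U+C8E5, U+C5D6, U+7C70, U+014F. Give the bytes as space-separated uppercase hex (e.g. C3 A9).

U+1033D: 4-byte form → F0 90 8C BD.
U+A56AA: 4-byte form → F2 A5 9A AA.
U+10BA: 3-byte form → E1 82 BA.
U+B79BD: 4-byte form → F2 B7 A6 BD.
U+1F629: 4-byte form → F0 9F 98 A9.
U+C8E5: 3-byte form → EC A3 A5.
U+C5D6: 3-byte form → EC 97 96.
U+7C70: 3-byte form → E7 B1 B0.
U+014F: 2-byte form → C5 8F.
Concatenated (30 bytes): F0 90 8C BD F2 A5 9A AA E1 82 BA F2 B7 A6 BD F0 9F 98 A9 EC A3 A5 EC 97 96 E7 B1 B0 C5 8F.

F0 90 8C BD F2 A5 9A AA E1 82 BA F2 B7 A6 BD F0 9F 98 A9 EC A3 A5 EC 97 96 E7 B1 B0 C5 8F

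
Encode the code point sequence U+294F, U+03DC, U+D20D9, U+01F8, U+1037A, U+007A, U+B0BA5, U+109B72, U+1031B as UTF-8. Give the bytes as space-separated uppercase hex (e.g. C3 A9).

E2 A5 8F CF 9C F3 92 83 99 C7 B8 F0 90 8D BA 7A F2 B0 AE A5 F4 89 AD B2 F0 90 8C 9B

U+294F: 3-byte form → E2 A5 8F.
U+03DC: 2-byte form → CF 9C.
U+D20D9: 4-byte form → F3 92 83 99.
U+01F8: 2-byte form → C7 B8.
U+1037A: 4-byte form → F0 90 8D BA.
U+007A: 1-byte form → 7A.
U+B0BA5: 4-byte form → F2 B0 AE A5.
U+109B72: 4-byte form → F4 89 AD B2.
U+1031B: 4-byte form → F0 90 8C 9B.
Concatenated (28 bytes): E2 A5 8F CF 9C F3 92 83 99 C7 B8 F0 90 8D BA 7A F2 B0 AE A5 F4 89 AD B2 F0 90 8C 9B.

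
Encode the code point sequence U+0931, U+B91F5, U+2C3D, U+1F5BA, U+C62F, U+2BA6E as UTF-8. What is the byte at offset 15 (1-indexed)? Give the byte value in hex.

0xEC

1-indexed offset 15 is 0-indexed offset 14.
U+0931 → 3-byte form E0 A4 B1 at offsets 0–2.
U+B91F5 → 4-byte form F2 B9 87 B5 at offsets 3–6.
U+2C3D → 3-byte form E2 B0 BD at offsets 7–9.
U+1F5BA → 4-byte form F0 9F 96 BA at offsets 10–13.
U+C62F → 3-byte form EC 98 AF at offsets 14–16.
Offset 14 falls in char 5's range; it's byte 1 of EC 98 AF = 0xEC.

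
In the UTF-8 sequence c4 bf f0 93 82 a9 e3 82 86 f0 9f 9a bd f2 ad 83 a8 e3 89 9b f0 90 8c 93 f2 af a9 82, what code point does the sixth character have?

Offset 0: leading byte 0xC4 = 11000100 → 2-byte char #1 = C4 BF.
Offset 2: leading byte 0xF0 = 11110000 → 4-byte char #2 = F0 93 82 A9.
Offset 6: leading byte 0xE3 = 11100011 → 3-byte char #3 = E3 82 86.
Offset 9: leading byte 0xF0 = 11110000 → 4-byte char #4 = F0 9F 9A BD.
Offset 13: leading byte 0xF2 = 11110010 → 4-byte char #5 = F2 AD 83 A8.
Offset 17: leading byte 0xE3 = 11100011 → 3-byte char #6 = E3 89 9B.
Leading byte 0xE3 = 11100011 matches 1110xxxx → 3-byte sequence.
Byte 1: 0xE3 = 11100011, payload 0011 (4 bits).
Byte 2: 0x89 = 10001001 (10xxxxxx ✓), payload 001001.
Byte 3: 0x9B = 10011011 (10xxxxxx ✓), payload 011011.
Concatenate: 0011001001011011 = 0x325B (16 bits → U+325B).

U+325B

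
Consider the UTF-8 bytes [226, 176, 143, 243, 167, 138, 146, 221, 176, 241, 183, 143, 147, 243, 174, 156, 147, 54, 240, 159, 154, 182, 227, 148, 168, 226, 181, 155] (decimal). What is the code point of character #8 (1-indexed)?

U+3528

Offset 0: leading byte 0xE2 = 11100010 → 3-byte char #1 = E2 B0 8F.
Offset 3: leading byte 0xF3 = 11110011 → 4-byte char #2 = F3 A7 8A 92.
Offset 7: leading byte 0xDD = 11011101 → 2-byte char #3 = DD B0.
Offset 9: leading byte 0xF1 = 11110001 → 4-byte char #4 = F1 B7 8F 93.
Offset 13: leading byte 0xF3 = 11110011 → 4-byte char #5 = F3 AE 9C 93.
Offset 17: leading byte 0x36 = 00110110 → 1-byte char #6 = 36.
Offset 18: leading byte 0xF0 = 11110000 → 4-byte char #7 = F0 9F 9A B6.
Offset 22: leading byte 0xE3 = 11100011 → 3-byte char #8 = E3 94 A8.
Leading byte 0xE3 = 11100011 matches 1110xxxx → 3-byte sequence.
Byte 1: 0xE3 = 11100011, payload 0011 (4 bits).
Byte 2: 0x94 = 10010100 (10xxxxxx ✓), payload 010100.
Byte 3: 0xA8 = 10101000 (10xxxxxx ✓), payload 101000.
Concatenate: 0011010100101000 = 0x3528 (16 bits → U+3528).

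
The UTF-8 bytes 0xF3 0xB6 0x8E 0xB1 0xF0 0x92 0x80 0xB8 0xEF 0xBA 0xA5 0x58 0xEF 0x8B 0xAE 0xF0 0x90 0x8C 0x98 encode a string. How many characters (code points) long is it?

6

Byte at offset 0: 0xF3 = 11110011 → 4-byte char (#1). Advance 4.
Byte at offset 4: 0xF0 = 11110000 → 4-byte char (#2). Advance 4.
Byte at offset 8: 0xEF = 11101111 → 3-byte char (#3). Advance 3.
Byte at offset 11: 0x58 = 01011000 → 1-byte char (#4). Advance 1.
Byte at offset 12: 0xEF = 11101111 → 3-byte char (#5). Advance 3.
Byte at offset 15: 0xF0 = 11110000 → 4-byte char (#6). Advance 4.
Reached end at offset 19 after 6 code points.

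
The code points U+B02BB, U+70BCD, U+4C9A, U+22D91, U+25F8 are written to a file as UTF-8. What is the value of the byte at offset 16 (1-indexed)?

0xE2

1-indexed offset 16 is 0-indexed offset 15.
U+B02BB → 4-byte form F2 B0 8A BB at offsets 0–3.
U+70BCD → 4-byte form F1 B0 AF 8D at offsets 4–7.
U+4C9A → 3-byte form E4 B2 9A at offsets 8–10.
U+22D91 → 4-byte form F0 A2 B6 91 at offsets 11–14.
U+25F8 → 3-byte form E2 97 B8 at offsets 15–17.
Offset 15 falls in char 5's range; it's byte 1 of E2 97 B8 = 0xE2.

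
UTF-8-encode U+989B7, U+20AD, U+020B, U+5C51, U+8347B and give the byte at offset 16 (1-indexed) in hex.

0xBB

1-indexed offset 16 is 0-indexed offset 15.
U+989B7 → 4-byte form F2 98 A6 B7 at offsets 0–3.
U+20AD → 3-byte form E2 82 AD at offsets 4–6.
U+020B → 2-byte form C8 8B at offsets 7–8.
U+5C51 → 3-byte form E5 B1 91 at offsets 9–11.
U+8347B → 4-byte form F2 83 91 BB at offsets 12–15.
Offset 15 falls in char 5's range; it's byte 4 of F2 83 91 BB = 0xBB.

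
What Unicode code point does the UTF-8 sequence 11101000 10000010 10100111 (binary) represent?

U+80A7

Leading byte 0xE8 = 11101000 matches 1110xxxx → 3-byte sequence.
Byte 1: 0xE8 = 11101000, payload 1000 (4 bits).
Byte 2: 0x82 = 10000010 (10xxxxxx ✓), payload 000010.
Byte 3: 0xA7 = 10100111 (10xxxxxx ✓), payload 100111.
Concatenate: 1000000010100111 = 0x80A7 (16 bits → U+80A7).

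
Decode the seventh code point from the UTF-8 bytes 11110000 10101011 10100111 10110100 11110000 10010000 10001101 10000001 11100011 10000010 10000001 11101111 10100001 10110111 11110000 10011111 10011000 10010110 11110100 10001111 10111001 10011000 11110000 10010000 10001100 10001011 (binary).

U+1030B

Offset 0: leading byte 0xF0 = 11110000 → 4-byte char #1 = F0 AB A7 B4.
Offset 4: leading byte 0xF0 = 11110000 → 4-byte char #2 = F0 90 8D 81.
Offset 8: leading byte 0xE3 = 11100011 → 3-byte char #3 = E3 82 81.
Offset 11: leading byte 0xEF = 11101111 → 3-byte char #4 = EF A1 B7.
Offset 14: leading byte 0xF0 = 11110000 → 4-byte char #5 = F0 9F 98 96.
Offset 18: leading byte 0xF4 = 11110100 → 4-byte char #6 = F4 8F B9 98.
Offset 22: leading byte 0xF0 = 11110000 → 4-byte char #7 = F0 90 8C 8B.
Leading byte 0xF0 = 11110000 matches 11110xxx → 4-byte sequence.
Byte 1: 0xF0 = 11110000, payload 000 (3 bits).
Byte 2: 0x90 = 10010000 (10xxxxxx ✓), payload 010000.
Byte 3: 0x8C = 10001100 (10xxxxxx ✓), payload 001100.
Byte 4: 0x8B = 10001011 (10xxxxxx ✓), payload 001011.
Concatenate: 000010000001100001011 = 0x1030B (21 bits → U+1030B).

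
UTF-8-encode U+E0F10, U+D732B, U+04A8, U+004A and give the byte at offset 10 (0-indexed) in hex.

0x4A

U+E0F10 → 4-byte form F3 A0 BC 90 at offsets 0–3.
U+D732B → 4-byte form F3 97 8C AB at offsets 4–7.
U+04A8 → 2-byte form D2 A8 at offsets 8–9.
U+004A → 1-byte form 4A at offsets 10–10.
Offset 10 falls in char 4's range; it's byte 1 of 4A = 0x4A.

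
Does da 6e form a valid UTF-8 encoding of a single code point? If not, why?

invalid (non-continuation byte where continuation expected)

Leading byte 0xDA = 11011010 → 2-byte form.
Byte 2 is 0x6E = 01101110, which is not 10xxxxxx — expected a continuation byte.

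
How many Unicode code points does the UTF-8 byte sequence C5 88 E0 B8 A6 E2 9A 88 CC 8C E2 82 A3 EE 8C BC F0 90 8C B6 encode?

7

Byte at offset 0: 0xC5 = 11000101 → 2-byte char (#1). Advance 2.
Byte at offset 2: 0xE0 = 11100000 → 3-byte char (#2). Advance 3.
Byte at offset 5: 0xE2 = 11100010 → 3-byte char (#3). Advance 3.
Byte at offset 8: 0xCC = 11001100 → 2-byte char (#4). Advance 2.
Byte at offset 10: 0xE2 = 11100010 → 3-byte char (#5). Advance 3.
Byte at offset 13: 0xEE = 11101110 → 3-byte char (#6). Advance 3.
Byte at offset 16: 0xF0 = 11110000 → 4-byte char (#7). Advance 4.
Reached end at offset 20 after 7 code points.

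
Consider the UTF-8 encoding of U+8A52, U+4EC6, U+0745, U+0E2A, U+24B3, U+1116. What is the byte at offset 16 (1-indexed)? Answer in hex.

0x84

1-indexed offset 16 is 0-indexed offset 15.
U+8A52 → 3-byte form E8 A9 92 at offsets 0–2.
U+4EC6 → 3-byte form E4 BB 86 at offsets 3–5.
U+0745 → 2-byte form DD 85 at offsets 6–7.
U+0E2A → 3-byte form E0 B8 AA at offsets 8–10.
U+24B3 → 3-byte form E2 92 B3 at offsets 11–13.
U+1116 → 3-byte form E1 84 96 at offsets 14–16.
Offset 15 falls in char 6's range; it's byte 2 of E1 84 96 = 0x84.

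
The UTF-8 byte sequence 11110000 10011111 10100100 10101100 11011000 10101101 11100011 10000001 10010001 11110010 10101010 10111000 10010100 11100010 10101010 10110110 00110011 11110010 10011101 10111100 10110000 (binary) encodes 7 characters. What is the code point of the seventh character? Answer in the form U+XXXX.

U+9DF30

Offset 0: leading byte 0xF0 = 11110000 → 4-byte char #1 = F0 9F A4 AC.
Offset 4: leading byte 0xD8 = 11011000 → 2-byte char #2 = D8 AD.
Offset 6: leading byte 0xE3 = 11100011 → 3-byte char #3 = E3 81 91.
Offset 9: leading byte 0xF2 = 11110010 → 4-byte char #4 = F2 AA B8 94.
Offset 13: leading byte 0xE2 = 11100010 → 3-byte char #5 = E2 AA B6.
Offset 16: leading byte 0x33 = 00110011 → 1-byte char #6 = 33.
Offset 17: leading byte 0xF2 = 11110010 → 4-byte char #7 = F2 9D BC B0.
Leading byte 0xF2 = 11110010 matches 11110xxx → 4-byte sequence.
Byte 1: 0xF2 = 11110010, payload 010 (3 bits).
Byte 2: 0x9D = 10011101 (10xxxxxx ✓), payload 011101.
Byte 3: 0xBC = 10111100 (10xxxxxx ✓), payload 111100.
Byte 4: 0xB0 = 10110000 (10xxxxxx ✓), payload 110000.
Concatenate: 010011101111100110000 = 0x9DF30 (21 bits → U+9DF30).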